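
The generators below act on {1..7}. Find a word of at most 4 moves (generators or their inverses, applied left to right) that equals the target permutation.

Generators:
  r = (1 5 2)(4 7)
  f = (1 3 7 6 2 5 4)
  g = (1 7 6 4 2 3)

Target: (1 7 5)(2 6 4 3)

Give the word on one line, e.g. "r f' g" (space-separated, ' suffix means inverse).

  after f': (1 4 5 2 6 7 3)
  after g': (1 6)(2 7)(4 5)
  after r': (1 6 2 4)(5 7)
  after g': (1 7 5)(2 6 4 3)

f' g' r' g'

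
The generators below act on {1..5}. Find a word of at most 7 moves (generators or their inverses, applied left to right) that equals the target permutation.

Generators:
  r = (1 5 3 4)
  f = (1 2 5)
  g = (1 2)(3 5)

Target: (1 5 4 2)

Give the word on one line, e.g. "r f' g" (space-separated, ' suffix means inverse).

f r' g' f f

  after f: (1 2 5)
  after r': (1 2)(3 5 4)
  after g': (4 5)
  after f: (1 2 5 4)
  after f: (1 5 4 2)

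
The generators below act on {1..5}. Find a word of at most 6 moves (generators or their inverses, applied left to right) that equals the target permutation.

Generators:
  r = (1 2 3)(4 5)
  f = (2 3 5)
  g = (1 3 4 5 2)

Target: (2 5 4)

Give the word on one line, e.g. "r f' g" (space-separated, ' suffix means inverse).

  after f: (2 3 5)
  after g': (1 2)(3 4)
  after r': (2 3 5 4)
  after g: (1 3 2 4)
  after r: (2 5 4)

f g' r' g r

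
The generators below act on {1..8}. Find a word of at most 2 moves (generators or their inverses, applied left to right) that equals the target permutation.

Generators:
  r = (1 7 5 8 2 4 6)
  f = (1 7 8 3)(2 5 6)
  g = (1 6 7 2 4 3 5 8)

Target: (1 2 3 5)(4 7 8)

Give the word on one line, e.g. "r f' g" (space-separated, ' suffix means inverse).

r g

  after r: (1 7 5 8 2 4 6)
  after g: (1 2 3 5)(4 7 8)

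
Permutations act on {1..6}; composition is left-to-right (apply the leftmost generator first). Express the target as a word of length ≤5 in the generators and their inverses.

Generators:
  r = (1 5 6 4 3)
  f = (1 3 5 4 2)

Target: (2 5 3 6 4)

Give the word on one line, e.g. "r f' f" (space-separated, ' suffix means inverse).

  after f': (1 2 4 5 3)
  after f': (1 4 3 2 5)
  after f': (1 5 2 3 4)
  after f': (1 3 5 4 2)
  after r: (2 5 3 6 4)

f' f' f' f' r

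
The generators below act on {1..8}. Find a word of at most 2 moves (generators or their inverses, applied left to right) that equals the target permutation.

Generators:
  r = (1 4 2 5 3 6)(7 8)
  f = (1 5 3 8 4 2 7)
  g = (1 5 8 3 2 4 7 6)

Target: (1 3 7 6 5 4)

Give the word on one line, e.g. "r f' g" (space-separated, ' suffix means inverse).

g f

  after g: (1 5 8 3 2 4 7 6)
  after f: (1 3 7 6 5 4)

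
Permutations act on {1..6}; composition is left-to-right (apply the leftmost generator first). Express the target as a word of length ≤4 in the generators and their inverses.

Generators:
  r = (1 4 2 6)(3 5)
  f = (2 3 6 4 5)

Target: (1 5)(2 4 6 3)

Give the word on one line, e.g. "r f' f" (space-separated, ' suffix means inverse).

  after f': (2 5 4 6 3)
  after r': (1 6 5)(2 3 4)
  after f: (1 4 3 5)(2 6)
  after f: (1 5)(2 4 6 3)

f' r' f f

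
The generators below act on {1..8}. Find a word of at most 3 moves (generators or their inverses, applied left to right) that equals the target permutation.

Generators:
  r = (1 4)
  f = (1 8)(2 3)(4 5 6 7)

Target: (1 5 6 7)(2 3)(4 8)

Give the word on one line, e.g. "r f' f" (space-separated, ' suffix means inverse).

  after r: (1 4)
  after f: (1 5 6 7 4 8)(2 3)
  after r: (1 5 6 7)(2 3)(4 8)

r f r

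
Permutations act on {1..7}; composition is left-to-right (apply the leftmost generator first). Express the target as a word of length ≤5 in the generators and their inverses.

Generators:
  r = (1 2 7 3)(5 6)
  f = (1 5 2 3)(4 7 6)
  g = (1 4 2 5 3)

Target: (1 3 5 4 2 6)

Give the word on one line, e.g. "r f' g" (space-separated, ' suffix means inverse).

  after r': (1 3 7 2)(5 6)
  after f: (2 5 4 7 3 6)
  after r': (1 3 5 4 2 6)

r' f r'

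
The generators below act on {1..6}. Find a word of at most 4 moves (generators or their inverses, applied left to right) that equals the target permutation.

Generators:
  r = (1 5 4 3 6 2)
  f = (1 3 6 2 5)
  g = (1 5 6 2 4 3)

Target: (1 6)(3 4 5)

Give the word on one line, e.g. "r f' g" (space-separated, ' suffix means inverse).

g r r f

  after g: (1 5 6 2 4 3)
  after r: (1 4 6)(2 3 5)
  after r: (1 3 4 2 6 5)
  after f: (1 6)(3 4 5)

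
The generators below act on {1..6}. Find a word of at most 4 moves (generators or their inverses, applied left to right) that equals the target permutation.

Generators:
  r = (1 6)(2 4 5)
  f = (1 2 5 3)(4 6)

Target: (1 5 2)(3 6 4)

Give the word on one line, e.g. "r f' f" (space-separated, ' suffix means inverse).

r f r

  after r: (1 6)(2 4 5)
  after f: (1 4 3)(2 6)
  after r: (1 5 2)(3 6 4)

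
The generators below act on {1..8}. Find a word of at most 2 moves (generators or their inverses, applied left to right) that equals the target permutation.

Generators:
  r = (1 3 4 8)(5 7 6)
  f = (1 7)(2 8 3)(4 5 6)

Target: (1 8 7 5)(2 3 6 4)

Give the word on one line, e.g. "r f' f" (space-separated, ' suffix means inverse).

r f'

  after r: (1 3 4 8)(5 7 6)
  after f': (1 8 7 5)(2 3 6 4)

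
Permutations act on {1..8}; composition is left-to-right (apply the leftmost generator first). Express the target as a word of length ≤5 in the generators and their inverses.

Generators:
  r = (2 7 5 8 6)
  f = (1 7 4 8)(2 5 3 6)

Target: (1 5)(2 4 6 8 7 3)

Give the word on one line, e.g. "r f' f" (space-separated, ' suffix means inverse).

  after r: (2 7 5 8 6)
  after f: (1 7 3 6 5)(2 4 8)
  after r: (1 5)(2 4 6 8 7 3)

r f r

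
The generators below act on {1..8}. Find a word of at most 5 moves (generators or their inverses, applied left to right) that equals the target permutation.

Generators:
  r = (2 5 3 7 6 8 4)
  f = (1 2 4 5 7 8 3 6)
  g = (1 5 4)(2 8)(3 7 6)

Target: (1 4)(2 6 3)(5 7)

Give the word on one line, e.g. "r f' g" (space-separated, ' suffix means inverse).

  after r': (2 4 8 6 7 3 5)
  after g: (1 5 8 3 4 2)
  after f': (1 4)(2 6 3)(5 7)

r' g f'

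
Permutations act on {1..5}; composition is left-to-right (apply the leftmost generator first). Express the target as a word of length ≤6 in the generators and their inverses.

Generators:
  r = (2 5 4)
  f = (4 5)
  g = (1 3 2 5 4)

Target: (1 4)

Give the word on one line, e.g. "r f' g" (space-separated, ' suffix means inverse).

  after g': (1 4 5 2 3)
  after r: (1 2 3)
  after g: (1 5 4)
  after f': (1 4)

g' r g f'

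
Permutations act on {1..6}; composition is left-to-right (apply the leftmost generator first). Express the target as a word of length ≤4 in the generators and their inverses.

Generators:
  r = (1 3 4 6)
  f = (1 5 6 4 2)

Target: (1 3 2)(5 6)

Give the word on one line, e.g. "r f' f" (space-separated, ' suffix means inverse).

r f

  after r: (1 3 4 6)
  after f: (1 3 2)(5 6)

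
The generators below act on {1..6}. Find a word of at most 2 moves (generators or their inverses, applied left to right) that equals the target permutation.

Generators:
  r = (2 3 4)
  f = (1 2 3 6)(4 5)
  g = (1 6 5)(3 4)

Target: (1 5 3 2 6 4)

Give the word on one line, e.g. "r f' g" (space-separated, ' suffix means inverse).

f' g

  after f': (1 6 3 2)(4 5)
  after g: (1 5 3 2 6 4)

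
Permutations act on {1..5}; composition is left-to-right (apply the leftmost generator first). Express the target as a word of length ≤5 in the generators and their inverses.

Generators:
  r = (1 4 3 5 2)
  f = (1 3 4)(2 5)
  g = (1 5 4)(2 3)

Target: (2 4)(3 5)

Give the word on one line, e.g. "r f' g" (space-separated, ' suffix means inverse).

g' r' g' g' g'

  after g': (1 4 5)(2 3)
  after r': (2 4 3 5)
  after g': (1 4 2 5 3)
  after g': (1 5 2)(3 4)
  after g': (2 4)(3 5)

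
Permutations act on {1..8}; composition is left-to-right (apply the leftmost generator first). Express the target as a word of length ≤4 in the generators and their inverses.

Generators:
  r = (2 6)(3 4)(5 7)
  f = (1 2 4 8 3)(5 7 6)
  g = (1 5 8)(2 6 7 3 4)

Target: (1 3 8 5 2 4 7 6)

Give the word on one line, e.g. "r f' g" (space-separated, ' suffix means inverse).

f g' r'

  after f: (1 2 4 8 3)(5 7 6)
  after g': (1 4 5 6)(2 3 8 7)
  after r': (1 3 8 5 2 4 7 6)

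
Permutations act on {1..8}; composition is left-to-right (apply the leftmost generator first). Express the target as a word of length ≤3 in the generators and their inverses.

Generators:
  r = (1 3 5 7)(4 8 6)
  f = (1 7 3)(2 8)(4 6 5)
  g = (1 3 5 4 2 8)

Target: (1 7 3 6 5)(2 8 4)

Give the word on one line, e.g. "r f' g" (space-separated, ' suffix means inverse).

r f'

  after r: (1 3 5 7)(4 8 6)
  after f': (1 7 3 6 5)(2 8 4)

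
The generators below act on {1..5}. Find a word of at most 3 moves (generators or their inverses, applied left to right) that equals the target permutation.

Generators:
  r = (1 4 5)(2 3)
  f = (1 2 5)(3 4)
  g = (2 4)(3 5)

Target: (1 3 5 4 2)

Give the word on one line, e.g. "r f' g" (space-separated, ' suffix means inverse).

  after f: (1 2 5)(3 4)
  after f: (1 5 2)
  after g': (1 3 5 4 2)

f f g'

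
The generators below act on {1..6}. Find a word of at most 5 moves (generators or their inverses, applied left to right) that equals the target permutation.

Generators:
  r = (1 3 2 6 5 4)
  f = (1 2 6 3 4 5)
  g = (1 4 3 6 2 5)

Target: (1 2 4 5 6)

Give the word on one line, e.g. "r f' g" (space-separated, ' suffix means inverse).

  after f: (1 2 6 3 4 5)
  after r': (1 3 5 4 6)
  after f': (1 6 5 3 4 2)
  after g: (1 2 4 5 6)

f r' f' g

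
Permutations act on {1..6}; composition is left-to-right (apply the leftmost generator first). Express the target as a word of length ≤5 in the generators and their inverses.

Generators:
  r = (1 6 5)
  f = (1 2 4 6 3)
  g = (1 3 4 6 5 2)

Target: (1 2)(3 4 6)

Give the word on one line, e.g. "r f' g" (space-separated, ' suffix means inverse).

  after f: (1 2 4 6 3)
  after g': (1 5 6)(2 3)
  after r: (2 3)
  after f: (1 2)(3 4 6)

f g' r f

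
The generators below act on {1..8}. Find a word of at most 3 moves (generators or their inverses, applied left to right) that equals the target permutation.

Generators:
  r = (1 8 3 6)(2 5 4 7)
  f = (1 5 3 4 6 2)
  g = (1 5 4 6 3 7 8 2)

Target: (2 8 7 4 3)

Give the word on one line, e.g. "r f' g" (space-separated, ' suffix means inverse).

  after g': (1 2 8 7 3 6 4 5)
  after f: (2 8 7 4 3)

g' f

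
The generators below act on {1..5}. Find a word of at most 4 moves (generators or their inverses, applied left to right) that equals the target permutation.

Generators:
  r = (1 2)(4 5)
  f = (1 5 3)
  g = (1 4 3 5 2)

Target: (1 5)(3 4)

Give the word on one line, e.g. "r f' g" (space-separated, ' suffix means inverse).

  after r: (1 2)(4 5)
  after g': (1 5)(3 4)

r g'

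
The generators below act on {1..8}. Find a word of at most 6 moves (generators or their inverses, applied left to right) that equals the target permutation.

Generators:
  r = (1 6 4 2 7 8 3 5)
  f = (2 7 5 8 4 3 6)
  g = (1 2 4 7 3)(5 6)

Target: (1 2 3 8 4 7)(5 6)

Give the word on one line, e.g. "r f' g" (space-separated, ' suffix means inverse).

g' g' r f r

  after g': (1 3 7 4 2)(5 6)
  after g': (1 7 2 3 4)
  after r: (1 8 3 2 5)(4 6)
  after f: (1 4 2 8 6 3 7 5)
  after r: (1 2 3 8 4 7)(5 6)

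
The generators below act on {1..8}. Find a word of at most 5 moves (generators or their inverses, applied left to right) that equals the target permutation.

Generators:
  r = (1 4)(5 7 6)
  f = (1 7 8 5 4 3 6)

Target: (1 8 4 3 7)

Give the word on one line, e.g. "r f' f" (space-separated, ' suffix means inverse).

  after r: (1 4)(5 7 6)
  after f': (1 5)(3 4 6 8 7)
  after f': (1 8)(3 5 6 7 4)
  after r: (1 8 4 3 7)

r f' f' r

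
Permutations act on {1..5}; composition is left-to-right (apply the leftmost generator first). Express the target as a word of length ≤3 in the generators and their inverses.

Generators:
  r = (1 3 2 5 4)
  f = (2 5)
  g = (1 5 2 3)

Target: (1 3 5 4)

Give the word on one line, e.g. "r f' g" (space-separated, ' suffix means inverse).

r f'

  after r: (1 3 2 5 4)
  after f': (1 3 5 4)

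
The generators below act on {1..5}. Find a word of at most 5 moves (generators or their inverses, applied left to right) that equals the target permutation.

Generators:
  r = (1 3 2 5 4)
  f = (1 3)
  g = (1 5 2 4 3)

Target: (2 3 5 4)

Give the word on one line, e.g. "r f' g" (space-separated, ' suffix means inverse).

r g f' r'

  after r: (1 3 2 5 4)
  after g: (3 4 5)
  after f': (1 3 4 5)
  after r': (2 3 5 4)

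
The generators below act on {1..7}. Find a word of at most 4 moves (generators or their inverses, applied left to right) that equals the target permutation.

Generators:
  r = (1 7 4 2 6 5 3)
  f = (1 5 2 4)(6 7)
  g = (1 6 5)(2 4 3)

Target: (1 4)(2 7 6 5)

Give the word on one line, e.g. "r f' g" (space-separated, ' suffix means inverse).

  after g: (1 6 5)(2 4 3)
  after r': (1 2 7)(3 4 5)
  after g: (1 4)(2 7 6 5)

g r' g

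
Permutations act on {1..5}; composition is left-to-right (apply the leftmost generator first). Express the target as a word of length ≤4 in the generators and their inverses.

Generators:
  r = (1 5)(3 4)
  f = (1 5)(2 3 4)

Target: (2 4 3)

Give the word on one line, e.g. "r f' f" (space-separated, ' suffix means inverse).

  after f: (1 5)(2 3 4)
  after f: (2 4 3)

f f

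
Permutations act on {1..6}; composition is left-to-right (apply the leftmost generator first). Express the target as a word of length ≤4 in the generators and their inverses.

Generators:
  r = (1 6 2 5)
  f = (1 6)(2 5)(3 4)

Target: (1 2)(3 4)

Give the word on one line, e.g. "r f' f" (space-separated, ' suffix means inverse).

  after f': (1 6)(2 5)(3 4)
  after r: (1 2)(3 4)
  after f: (1 5 2 6)
  after f: (1 2)(3 4)

f' r f f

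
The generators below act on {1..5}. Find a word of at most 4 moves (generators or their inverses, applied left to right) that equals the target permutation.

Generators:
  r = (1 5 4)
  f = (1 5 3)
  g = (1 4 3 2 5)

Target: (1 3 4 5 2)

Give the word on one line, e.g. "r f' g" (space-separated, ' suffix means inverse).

g' f

  after g': (1 5 2 3 4)
  after f: (1 3 4 5 2)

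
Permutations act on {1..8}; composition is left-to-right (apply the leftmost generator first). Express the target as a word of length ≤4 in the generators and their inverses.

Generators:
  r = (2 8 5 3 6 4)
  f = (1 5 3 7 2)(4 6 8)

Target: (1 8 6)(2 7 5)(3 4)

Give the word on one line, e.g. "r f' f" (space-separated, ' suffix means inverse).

f f r f

  after f: (1 5 3 7 2)(4 6 8)
  after f: (1 3 2 5 7)(4 8 6)
  after r: (1 6 2 3 8 4 5 7)
  after f: (1 8 6)(2 7 5)(3 4)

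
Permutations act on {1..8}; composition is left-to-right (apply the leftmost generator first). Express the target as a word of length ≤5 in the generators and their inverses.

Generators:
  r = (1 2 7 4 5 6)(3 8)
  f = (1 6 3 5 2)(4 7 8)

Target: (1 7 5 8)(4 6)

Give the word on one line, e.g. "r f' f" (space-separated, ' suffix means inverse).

  after r': (1 6 5 4 7 2)(3 8)
  after f: (1 3 4 8 5 7)(2 6)
  after r: (1 8 6 7 2)(3 5 4)
  after f': (1 7 5 8)(4 6)

r' f r f'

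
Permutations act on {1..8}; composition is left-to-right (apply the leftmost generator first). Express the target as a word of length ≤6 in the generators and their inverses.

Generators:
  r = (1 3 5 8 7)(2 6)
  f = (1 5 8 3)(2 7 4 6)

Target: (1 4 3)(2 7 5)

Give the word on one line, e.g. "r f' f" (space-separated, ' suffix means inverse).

r' f' r f'

  after r': (1 7 8 5 3)(2 6)
  after f': (1 2 4 7 5 8)
  after r: (1 6 2 4)(3 5 7 8)
  after f': (1 4 3)(2 7 5)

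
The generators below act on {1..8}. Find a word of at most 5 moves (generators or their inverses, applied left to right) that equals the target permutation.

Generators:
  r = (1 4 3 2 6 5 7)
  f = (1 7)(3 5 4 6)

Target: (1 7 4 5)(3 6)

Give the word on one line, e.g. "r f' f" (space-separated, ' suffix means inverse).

r' f' r'

  after r': (1 7 5 6 2 3 4)
  after f': (2 6)(3 5 4 7)
  after r': (1 7 4 5)(3 6)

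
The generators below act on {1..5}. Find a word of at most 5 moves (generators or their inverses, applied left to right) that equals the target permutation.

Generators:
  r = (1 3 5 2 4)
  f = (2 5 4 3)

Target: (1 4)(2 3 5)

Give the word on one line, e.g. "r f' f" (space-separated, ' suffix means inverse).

r' r' r' f' r

  after r': (1 4 2 5 3)
  after r': (1 2 3 4 5)
  after r': (1 5 4 3 2)
  after f': (1 2)
  after r: (1 4)(2 3 5)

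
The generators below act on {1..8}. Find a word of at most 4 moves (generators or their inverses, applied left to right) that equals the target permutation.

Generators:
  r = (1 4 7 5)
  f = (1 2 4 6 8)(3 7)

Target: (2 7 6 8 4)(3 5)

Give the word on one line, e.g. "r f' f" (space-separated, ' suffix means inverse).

  after r': (1 5 7 4)
  after f: (1 5 3 7 6 8)(2 4)
  after r: (2 7 6 8 4)(3 5)

r' f r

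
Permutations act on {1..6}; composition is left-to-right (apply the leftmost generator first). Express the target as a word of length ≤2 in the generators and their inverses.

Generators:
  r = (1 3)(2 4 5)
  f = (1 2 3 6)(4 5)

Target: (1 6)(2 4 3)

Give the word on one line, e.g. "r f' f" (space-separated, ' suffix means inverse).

r' f

  after r': (1 3)(2 5 4)
  after f: (1 6)(2 4 3)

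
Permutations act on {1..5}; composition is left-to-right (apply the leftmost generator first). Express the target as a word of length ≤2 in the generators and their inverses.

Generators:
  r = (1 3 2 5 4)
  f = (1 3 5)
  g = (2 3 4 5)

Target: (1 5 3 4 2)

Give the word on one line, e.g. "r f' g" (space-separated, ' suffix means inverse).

r' r'

  after r': (1 4 5 2 3)
  after r': (1 5 3 4 2)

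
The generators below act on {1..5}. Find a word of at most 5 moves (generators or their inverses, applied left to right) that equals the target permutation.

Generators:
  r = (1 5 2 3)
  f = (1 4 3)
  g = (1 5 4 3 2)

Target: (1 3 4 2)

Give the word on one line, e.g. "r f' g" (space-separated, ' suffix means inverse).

  after r: (1 5 2 3)
  after g: (1 4 3 5)
  after g: (1 3 4 2)

r g g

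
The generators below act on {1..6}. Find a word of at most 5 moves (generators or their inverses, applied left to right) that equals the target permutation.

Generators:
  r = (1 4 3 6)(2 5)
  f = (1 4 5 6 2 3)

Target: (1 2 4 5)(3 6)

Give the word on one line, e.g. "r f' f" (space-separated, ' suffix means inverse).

  after f': (1 3 2 6 5 4)
  after r: (1 6 2)(3 5)
  after f: (1 2 4 5)(3 6)

f' r f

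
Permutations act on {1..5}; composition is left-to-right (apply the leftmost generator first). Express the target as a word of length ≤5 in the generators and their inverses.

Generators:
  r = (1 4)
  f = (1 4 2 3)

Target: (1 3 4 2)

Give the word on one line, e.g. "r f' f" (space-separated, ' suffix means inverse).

r f f

  after r: (1 4)
  after f: (1 2 3)
  after f: (1 3 4 2)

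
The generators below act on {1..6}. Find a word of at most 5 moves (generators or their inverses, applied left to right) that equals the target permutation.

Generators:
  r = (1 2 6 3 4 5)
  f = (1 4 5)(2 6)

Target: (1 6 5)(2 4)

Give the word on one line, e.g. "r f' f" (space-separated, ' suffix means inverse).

  after r': (1 5 4 3 6 2)
  after r': (1 4 6)(2 5 3)
  after r': (1 3)(2 4)(5 6)
  after f: (1 3 4 6)(2 5)
  after r': (1 6 5)(2 4)

r' r' r' f r'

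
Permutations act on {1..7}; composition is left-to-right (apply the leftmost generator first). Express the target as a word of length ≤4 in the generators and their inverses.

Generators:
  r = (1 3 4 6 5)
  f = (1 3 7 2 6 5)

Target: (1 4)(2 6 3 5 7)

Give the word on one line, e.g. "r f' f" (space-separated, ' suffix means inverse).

  after r: (1 3 4 6 5)
  after r: (1 4 5 3 6)
  after f: (1 4)(2 6 3 5 7)

r r f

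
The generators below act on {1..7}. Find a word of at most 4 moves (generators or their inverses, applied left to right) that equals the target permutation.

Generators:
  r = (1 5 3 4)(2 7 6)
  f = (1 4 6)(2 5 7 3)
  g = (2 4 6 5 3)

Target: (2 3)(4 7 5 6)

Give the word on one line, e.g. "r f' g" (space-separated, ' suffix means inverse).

  after r: (1 5 3 4)(2 7 6)
  after r: (1 3)(2 6 7)(4 5)
  after r: (1 4 3 5)
  after f': (2 3)(4 7 5 6)

r r r f'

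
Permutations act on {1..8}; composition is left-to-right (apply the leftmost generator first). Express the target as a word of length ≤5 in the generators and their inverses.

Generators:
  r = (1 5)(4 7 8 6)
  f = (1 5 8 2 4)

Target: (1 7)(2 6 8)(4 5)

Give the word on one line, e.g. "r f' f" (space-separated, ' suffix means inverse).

r' f r' f'

  after r': (1 5)(4 6 8 7)
  after f: (1 8 7)(2 4 6)
  after r': (1 7 5)(2 6)(4 8)
  after f': (1 7)(2 6 8)(4 5)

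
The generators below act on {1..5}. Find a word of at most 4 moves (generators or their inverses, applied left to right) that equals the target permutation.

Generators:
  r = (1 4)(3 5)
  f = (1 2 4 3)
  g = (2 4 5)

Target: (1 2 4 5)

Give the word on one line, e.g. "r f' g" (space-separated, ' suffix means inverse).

  after r: (1 4)(3 5)
  after f': (1 2)(3 5 4)
  after r': (1 2 4 5)

r f' r'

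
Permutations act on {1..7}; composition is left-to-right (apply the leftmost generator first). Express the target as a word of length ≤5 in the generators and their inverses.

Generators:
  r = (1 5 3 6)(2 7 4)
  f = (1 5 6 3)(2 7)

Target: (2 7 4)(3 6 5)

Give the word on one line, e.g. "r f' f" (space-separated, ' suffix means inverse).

r' f' r f

  after r': (1 6 3 5)(2 4 7)
  after f': (1 5 3)(2 4)
  after r: (1 3 5 6)(4 7)
  after f: (2 7 4)(3 6 5)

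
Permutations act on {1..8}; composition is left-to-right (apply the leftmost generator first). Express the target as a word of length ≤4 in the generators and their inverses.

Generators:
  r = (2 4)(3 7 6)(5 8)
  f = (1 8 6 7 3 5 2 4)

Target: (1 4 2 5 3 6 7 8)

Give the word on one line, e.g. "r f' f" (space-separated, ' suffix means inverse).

r' r' f'

  after r': (2 4)(3 6 7)(5 8)
  after r': (3 7 6)
  after f': (1 4 2 5 3 6 7 8)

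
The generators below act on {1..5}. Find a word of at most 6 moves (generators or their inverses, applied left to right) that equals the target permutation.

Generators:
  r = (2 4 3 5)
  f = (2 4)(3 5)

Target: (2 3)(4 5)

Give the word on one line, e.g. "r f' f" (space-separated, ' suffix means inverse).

f r' f' r

  after f: (2 4)(3 5)
  after r': (4 5)
  after f': (2 4 3 5)
  after r: (2 3)(4 5)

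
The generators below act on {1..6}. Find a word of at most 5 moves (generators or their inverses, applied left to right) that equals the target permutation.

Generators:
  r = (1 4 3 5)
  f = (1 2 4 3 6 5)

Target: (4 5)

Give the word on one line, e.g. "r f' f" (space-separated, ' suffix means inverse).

  after f: (1 2 4 3 6 5)
  after r: (1 2 3 6)(4 5)
  after f': (2 4 6 5)
  after f': (1 5)(3 4)
  after r: (4 5)

f r f' f' r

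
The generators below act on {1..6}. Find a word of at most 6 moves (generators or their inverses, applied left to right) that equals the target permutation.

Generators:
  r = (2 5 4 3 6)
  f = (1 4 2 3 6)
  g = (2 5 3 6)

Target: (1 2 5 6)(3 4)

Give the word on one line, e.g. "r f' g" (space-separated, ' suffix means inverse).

f r r r

  after f: (1 4 2 3 6)
  after r: (1 3 2 6)(4 5)
  after r: (1 6)(3 5)
  after r: (1 2 5 6)(3 4)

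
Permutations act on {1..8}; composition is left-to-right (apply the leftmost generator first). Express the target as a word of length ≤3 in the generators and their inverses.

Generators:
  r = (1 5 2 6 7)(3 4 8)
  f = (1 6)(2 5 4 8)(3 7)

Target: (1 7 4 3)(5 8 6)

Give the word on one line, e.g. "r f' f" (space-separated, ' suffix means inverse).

f r

  after f: (1 6)(2 5 4 8)(3 7)
  after r: (1 7 4 3)(5 8 6)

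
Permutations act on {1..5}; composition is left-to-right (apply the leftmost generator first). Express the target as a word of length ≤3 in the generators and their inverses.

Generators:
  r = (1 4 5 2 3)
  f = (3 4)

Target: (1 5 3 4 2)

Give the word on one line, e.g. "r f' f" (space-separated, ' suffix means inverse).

  after r': (1 3 2 5 4)
  after r': (1 2 4 3 5)
  after r': (1 5 3 4 2)

r' r' r'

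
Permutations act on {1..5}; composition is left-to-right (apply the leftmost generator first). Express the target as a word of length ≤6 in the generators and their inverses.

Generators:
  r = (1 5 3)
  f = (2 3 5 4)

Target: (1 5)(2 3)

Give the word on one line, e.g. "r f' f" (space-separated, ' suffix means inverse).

f r f' r'

  after f: (2 3 5 4)
  after r: (1 5 4 2)
  after f': (1 3 2)
  after r': (1 5)(2 3)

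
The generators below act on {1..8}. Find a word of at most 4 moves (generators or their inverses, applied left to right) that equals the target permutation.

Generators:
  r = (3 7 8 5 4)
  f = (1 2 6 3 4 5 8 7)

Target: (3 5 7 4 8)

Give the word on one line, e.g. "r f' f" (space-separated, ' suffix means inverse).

  after r: (3 7 8 5 4)
  after r: (3 8 4 7 5)
  after r: (3 5 7 4 8)

r r r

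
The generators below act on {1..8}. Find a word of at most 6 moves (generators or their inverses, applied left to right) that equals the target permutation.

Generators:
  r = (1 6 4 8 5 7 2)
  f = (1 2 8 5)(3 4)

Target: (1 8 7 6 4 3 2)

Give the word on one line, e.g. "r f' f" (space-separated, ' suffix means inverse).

  after r: (1 6 4 8 5 7 2)
  after f: (1 6 3 4 5 7 8)
  after r': (2 7 4 8)(3 6)
  after r': (1 2 5 8 7 6 3)
  after f: (1 8 7 6 4 3 2)

r f r' r' f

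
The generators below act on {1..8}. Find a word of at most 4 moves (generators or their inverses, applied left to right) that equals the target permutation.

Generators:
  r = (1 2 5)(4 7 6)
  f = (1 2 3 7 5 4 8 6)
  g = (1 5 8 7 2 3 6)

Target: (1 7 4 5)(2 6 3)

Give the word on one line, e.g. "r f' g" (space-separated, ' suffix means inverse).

  after g': (1 6 3 2 7 8 5)
  after f: (2 5)(4 8)(6 7)
  after r: (1 2)(4 8 7)
  after g': (1 7 4 5)(2 6 3)

g' f r g'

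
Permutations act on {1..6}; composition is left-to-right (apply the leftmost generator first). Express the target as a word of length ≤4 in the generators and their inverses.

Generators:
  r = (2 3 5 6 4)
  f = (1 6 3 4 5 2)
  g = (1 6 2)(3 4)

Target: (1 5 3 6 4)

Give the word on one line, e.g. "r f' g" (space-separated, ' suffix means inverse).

g r r f'

  after g: (1 6 2)(3 4)
  after r: (1 4 5 6 3 2)
  after r: (1 2)(4 6 5)
  after f': (1 5 3 6 4)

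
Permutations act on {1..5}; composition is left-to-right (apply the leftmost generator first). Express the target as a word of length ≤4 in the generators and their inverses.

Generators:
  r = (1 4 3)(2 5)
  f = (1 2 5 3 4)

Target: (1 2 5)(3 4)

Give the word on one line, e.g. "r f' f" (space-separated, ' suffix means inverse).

  after f': (1 4 3 5 2)
  after r: (1 3 2 4)
  after f': (1 5 2 3)
  after f': (1 2 5)(3 4)

f' r f' f'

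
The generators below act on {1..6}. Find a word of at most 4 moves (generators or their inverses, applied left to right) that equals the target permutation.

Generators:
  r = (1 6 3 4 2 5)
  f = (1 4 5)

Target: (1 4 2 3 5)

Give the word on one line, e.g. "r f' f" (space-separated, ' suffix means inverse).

f r f' r'

  after f: (1 4 5)
  after r: (1 2 5 6 3 4)
  after f': (1 2 4 5 6 3)
  after r': (1 4 2 3 5)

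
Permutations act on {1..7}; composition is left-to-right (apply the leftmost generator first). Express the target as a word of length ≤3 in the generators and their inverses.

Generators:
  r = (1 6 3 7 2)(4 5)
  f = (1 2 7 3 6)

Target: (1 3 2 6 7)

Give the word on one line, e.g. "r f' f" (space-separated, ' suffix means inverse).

f f f

  after f: (1 2 7 3 6)
  after f: (1 7 6 2 3)
  after f: (1 3 2 6 7)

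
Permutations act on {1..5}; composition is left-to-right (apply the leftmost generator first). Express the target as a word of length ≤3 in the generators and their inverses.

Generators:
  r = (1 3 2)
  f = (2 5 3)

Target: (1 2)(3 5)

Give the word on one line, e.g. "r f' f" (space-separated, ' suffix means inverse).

f' r'

  after f': (2 3 5)
  after r': (1 2)(3 5)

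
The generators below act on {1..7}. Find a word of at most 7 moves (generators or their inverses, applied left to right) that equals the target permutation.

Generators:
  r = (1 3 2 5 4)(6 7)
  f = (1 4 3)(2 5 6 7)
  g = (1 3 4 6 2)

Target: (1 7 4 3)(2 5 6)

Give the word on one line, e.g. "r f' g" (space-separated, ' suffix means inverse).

  after g': (1 2 6 4 3)
  after r: (1 5 4 2 7 6)
  after f: (1 6 4 5 3)
  after r: (1 7 6)(2 5)
  after g': (1 7 4 3)(2 5 6)

g' r f r g'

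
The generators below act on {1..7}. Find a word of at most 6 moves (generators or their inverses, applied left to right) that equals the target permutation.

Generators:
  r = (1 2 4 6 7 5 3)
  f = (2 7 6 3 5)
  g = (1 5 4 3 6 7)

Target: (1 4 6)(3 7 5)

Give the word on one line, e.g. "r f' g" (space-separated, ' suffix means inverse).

g' g' g' g'

  after g': (1 7 6 3 4 5)
  after g': (1 6 4)(3 5 7)
  after g': (1 3)(4 7)(5 6)
  after g': (1 4 6)(3 7 5)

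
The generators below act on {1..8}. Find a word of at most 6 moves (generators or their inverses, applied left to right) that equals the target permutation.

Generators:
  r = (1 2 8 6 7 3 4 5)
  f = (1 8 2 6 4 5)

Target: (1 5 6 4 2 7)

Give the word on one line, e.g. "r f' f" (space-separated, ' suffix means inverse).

  after f: (1 8 2 6 4 5)
  after r': (1 2 8)(3 7 6)
  after f: (1 6 3 7 4 5)
  after f: (1 4)(2 6 3 7 5 8)
  after r: (1 5 6 4 2 7)

f r' f f r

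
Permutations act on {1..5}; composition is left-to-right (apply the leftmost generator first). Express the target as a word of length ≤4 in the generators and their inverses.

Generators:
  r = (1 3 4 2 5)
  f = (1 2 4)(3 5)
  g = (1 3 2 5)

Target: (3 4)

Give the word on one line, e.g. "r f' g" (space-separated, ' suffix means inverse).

  after r: (1 3 4 2 5)
  after g': (3 4)

r g'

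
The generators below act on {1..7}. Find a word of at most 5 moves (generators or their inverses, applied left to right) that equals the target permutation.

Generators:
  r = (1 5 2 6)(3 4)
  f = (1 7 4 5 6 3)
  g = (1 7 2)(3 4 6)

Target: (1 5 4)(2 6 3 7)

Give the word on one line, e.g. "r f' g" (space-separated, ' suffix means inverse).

  after f: (1 7 4 5 6 3)
  after r: (1 7 3 5)(2 6 4)
  after g': (2 4 7 6 3 5)
  after r: (1 5 6 4 7)(2 3)
  after g': (1 5 4)(2 6 3 7)

f r g' r g'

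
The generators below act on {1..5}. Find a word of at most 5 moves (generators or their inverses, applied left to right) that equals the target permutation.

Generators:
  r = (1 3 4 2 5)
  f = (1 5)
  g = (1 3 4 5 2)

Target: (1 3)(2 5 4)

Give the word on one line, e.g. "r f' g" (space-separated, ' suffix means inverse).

r' g' g' f

  after r': (1 5 2 4 3)
  after g': (1 4)(2 3)
  after g': (1 3 5 4 2)
  after f: (1 3)(2 5 4)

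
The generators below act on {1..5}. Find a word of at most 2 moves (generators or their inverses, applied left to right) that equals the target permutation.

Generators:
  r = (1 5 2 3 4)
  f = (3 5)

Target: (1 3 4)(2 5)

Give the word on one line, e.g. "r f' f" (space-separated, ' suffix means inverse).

r f

  after r: (1 5 2 3 4)
  after f: (1 3 4)(2 5)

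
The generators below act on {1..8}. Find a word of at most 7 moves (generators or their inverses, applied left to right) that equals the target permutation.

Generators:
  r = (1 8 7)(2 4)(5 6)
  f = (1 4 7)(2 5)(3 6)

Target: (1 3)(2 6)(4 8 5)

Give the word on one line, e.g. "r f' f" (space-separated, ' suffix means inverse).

  after f: (1 4 7)(2 5)(3 6)
  after r: (1 2 6 3 5 4)(7 8)
  after f': (1 5)(2 3)(4 7 8)
  after r': (1 6 5 7)(2 3 4 8)
  after f': (1 3)(2 6)(4 8 5)

f r f' r' f'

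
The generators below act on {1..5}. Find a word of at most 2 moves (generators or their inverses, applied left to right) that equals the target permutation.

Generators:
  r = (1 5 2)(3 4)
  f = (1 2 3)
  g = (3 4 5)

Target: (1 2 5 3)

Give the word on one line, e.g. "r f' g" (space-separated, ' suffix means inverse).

g' r'

  after g': (3 5 4)
  after r': (1 2 5 3)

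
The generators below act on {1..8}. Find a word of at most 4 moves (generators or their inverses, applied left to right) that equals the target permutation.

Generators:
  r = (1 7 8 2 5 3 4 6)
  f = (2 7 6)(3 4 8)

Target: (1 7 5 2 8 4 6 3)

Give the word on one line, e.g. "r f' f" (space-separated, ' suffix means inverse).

  after r: (1 7 8 2 5 3 4 6)
  after r: (1 8 5 4)(2 3 6 7)
  after r: (1 2 4 7 5 6 8 3)
  after f: (1 7 5 2 8 4 6 3)

r r r f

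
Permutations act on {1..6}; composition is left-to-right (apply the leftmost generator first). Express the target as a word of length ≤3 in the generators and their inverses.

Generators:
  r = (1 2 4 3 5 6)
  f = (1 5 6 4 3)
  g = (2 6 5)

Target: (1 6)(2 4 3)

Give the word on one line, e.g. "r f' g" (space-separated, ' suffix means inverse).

  after r: (1 2 4 3 5 6)
  after g: (1 6)(2 4 3)

r g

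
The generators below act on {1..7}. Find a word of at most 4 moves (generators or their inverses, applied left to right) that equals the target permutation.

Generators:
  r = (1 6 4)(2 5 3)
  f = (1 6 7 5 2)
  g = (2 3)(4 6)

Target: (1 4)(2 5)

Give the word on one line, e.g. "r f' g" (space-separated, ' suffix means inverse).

  after r': (1 4 6)(2 3 5)
  after g': (1 6)(3 5)
  after r: (1 4)(2 5)

r' g' r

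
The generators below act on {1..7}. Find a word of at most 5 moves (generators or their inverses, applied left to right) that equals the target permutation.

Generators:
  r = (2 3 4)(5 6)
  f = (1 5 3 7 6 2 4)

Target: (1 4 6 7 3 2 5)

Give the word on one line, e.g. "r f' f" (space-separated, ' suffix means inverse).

  after r': (2 4 3)(5 6)
  after r': (2 3 4)
  after f': (1 4 6 7 3 2 5)

r' r' f'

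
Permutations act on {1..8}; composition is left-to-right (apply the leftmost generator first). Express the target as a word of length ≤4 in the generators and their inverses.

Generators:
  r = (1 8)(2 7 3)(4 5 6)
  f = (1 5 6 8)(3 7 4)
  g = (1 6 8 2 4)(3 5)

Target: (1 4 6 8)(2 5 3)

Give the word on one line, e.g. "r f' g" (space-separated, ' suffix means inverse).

  after r': (1 8)(2 3 7)(4 6 5)
  after f': (1 6)(2 4 5 7)
  after r: (1 4 6 8)(2 5 3)

r' f' r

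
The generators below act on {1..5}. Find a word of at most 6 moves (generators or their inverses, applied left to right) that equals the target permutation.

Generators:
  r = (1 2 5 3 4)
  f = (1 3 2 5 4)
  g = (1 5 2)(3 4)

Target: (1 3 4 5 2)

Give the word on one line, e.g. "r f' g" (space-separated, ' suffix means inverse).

r' g g r'

  after r': (1 4 3 5 2)
  after g: (1 3 2 5)
  after g: (1 4 3)
  after r': (1 3 4 5 2)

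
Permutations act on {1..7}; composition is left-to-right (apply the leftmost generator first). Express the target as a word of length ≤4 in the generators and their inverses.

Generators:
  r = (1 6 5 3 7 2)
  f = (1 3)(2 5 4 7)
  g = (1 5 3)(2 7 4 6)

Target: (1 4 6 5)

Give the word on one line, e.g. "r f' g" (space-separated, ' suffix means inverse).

  after g: (1 5 3)(2 7 4 6)
  after f: (1 4 6 5)

g f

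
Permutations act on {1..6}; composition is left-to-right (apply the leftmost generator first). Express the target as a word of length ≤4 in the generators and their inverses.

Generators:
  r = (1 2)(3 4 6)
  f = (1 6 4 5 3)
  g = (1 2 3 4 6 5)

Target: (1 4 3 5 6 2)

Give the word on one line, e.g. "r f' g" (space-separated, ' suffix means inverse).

r' f g g

  after r': (1 2)(3 6 4)
  after f: (1 2 6 5 3 4)
  after g: (1 3 6)(2 5 4)
  after g: (1 4 3 5 6 2)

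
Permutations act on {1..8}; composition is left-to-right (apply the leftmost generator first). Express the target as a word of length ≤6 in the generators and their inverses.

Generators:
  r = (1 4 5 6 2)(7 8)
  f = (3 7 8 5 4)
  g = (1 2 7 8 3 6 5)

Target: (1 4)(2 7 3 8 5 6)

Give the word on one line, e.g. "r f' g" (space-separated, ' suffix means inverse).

  after f: (3 7 8 5 4)
  after g: (1 2 7 3 8)(4 6 5)
  after r: (2 8 4)(3 7)
  after r: (1 4)(2 7 3 8 5 6)

f g r r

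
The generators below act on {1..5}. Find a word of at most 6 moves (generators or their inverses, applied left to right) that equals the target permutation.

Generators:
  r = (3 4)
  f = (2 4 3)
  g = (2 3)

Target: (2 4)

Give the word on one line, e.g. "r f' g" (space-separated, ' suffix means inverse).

  after r': (3 4)
  after f: (2 4)
  after f: (2 3)
  after r': (2 4 3)
  after g': (2 4)

r' f f r' g'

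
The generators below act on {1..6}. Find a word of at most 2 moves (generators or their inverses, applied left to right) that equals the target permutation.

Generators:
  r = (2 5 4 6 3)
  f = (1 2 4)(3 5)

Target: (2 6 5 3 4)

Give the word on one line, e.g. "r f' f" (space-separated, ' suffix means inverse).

r' r'

  after r': (2 3 6 4 5)
  after r': (2 6 5 3 4)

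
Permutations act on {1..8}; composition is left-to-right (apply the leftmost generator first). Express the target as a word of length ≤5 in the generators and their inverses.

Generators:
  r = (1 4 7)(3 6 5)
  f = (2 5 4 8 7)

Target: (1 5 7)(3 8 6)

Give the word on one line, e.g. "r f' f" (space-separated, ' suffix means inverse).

f' f' r' f f

  after f': (2 7 8 4 5)
  after f': (2 8 5 7 4)
  after r': (1 7)(2 8 6 3 5 4)
  after f: (1 2 7)(3 4 5 8 6)
  after f: (1 5 7)(3 8 6)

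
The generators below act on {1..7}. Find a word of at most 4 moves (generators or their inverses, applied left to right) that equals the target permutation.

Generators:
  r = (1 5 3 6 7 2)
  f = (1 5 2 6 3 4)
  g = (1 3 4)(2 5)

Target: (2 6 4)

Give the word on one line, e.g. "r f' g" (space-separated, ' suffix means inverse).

g' g' f g

  after g': (1 4 3)(2 5)
  after g': (1 3 4)
  after f: (1 4 5 2 6 3)
  after g: (2 6 4)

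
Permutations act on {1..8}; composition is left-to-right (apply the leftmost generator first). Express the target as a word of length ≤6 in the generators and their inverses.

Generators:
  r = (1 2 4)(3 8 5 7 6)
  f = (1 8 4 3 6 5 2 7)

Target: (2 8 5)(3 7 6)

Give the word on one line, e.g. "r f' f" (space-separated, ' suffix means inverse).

  after f': (1 7 2 5 6 3 4 8)
  after r: (1 6 8 2 7 4 5 3)
  after r: (1 3 2 6 5 8 4 7)
  after f': (1 4 2 3 5)
  after r: (2 8 5)(3 7 6)

f' r r f' r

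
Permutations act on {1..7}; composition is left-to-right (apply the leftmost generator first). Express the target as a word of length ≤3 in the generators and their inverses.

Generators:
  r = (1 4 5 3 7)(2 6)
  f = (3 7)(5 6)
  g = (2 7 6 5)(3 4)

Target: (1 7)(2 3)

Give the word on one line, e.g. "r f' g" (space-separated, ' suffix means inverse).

  after r': (1 7 3 5 4)(2 6)
  after f: (1 3 6 2 5 4)
  after r: (1 7)(2 3)

r' f r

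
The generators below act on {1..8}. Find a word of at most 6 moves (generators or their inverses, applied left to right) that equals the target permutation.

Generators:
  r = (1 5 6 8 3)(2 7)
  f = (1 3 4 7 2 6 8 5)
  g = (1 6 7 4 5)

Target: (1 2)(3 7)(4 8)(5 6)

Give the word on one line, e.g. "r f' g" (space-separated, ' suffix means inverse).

  after r': (1 3 8 6 5)(2 7)
  after g: (1 3 8 7 2 4 5 6)
  after r': (1 8 2 4)(3 6)
  after f': (1 6)(2 3)(4 5 8 7)
  after f': (1 2)(3 7)(4 8)(5 6)

r' g r' f' f'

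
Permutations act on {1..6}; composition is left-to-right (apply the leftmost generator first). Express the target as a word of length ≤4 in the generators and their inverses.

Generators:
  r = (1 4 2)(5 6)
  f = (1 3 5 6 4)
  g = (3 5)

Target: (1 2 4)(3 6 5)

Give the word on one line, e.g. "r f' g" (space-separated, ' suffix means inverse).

  after g: (3 5)
  after r': (1 2 4)(3 6 5)

g r'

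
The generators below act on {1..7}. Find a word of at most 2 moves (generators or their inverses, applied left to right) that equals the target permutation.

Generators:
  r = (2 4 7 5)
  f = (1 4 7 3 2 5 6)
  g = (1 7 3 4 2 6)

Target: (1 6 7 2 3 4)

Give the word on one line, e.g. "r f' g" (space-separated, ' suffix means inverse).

  after f': (1 6 5 2 3 7 4)
  after r': (1 6 7 2 3 4)

f' r'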